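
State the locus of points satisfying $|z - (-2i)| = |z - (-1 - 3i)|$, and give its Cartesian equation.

|z - z1| = |z - z2| means z is equidistant from z1 and z2,
i.e. the perpendicular bisector of the segment from (0, -2) to (-1, -3) (midpoint (-1/2, -5/2)).
With z = x + yi, square both sides:
(x - 0)^2 + (y - (-2))^2 = (x - (-1))^2 + (y - (-3))^2
The x^2 and y^2 terms cancel: -2x + (-2)y = 10 - 4 = 6
Simplify: x + y = -3
Locus: Perpendicular bisector of the segment from (0, -2) to (-1, -3): the line x + y = -3


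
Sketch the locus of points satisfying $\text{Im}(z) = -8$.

Im(z) = y where z = x + yi; the equation y = -8 is satisfied by all points with that y-coordinate
Locus: Horizontal line y = -8


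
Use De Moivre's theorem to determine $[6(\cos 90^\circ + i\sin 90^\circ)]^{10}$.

By De Moivre: z^n = r^n(cos(nθ) + i sin(nθ))
= 6^10(cos(10*90°) + i sin(10*90°))
= 60466176(cos 180° + i sin 180°)
= -60466176


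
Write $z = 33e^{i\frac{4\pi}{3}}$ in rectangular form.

a = r cos θ = 33 * -1/2 = -33/2
b = r sin θ = 33 * -sqrt(3)/2 = -33*sqrt(3)/2
z = -33/2 - (33*sqrt(3)/2)i


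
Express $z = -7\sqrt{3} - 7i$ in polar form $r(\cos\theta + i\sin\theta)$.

r = |z| = sqrt(a^2 + b^2) = sqrt((-7*sqrt(3))^2 + (-7)^2) = sqrt(147 + 49) = sqrt(196) = 14
θ = arctan(b/a) = arctan(-7/-12.1244) (quadrant-adjusted) = 210°
z = 14(cos 210° + i sin 210°)


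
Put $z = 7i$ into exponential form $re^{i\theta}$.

r = |z| = sqrt((0)^2 + (7)^2) = sqrt(0 + 49) = sqrt(49) = 7
a = 0 and b > 0, so z lies on the positive imaginary axis: θ = 90° = π/2
z = 7e^(i*π/2)


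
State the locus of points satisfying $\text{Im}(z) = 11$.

Im(z) = y where z = x + yi; the equation y = 11 is satisfied by all points with that y-coordinate
Locus: Horizontal line y = 11


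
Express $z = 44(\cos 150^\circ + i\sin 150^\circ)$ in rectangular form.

a = r cos θ = 44 * -sqrt(3)/2 = -22*sqrt(3)
b = r sin θ = 44 * 1/2 = 22
z = -22*sqrt(3) + 22i


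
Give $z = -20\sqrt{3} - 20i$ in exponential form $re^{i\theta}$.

r = |z| = sqrt((-20*sqrt(3))^2 + (-20)^2) = sqrt(1200 + 400) = sqrt(1600) = 40
θ = arctan(b/a) = arctan(-20/-34.641) (quadrant-adjusted) = -150° = -5π/6
z = 40e^(-i*5π/6)


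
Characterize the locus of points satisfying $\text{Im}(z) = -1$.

Im(z) = y where z = x + yi; the equation y = -1 is satisfied by all points with that y-coordinate
Locus: Horizontal line y = -1


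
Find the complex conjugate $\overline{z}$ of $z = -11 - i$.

If z = a + bi, then conjugate(z) = a - bi
conjugate(-11 - i) = -11 + i


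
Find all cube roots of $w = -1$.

|w| = 1, arg(w) = 180°
Root modulus = 1^(1/3) = 1
Root arguments: θ_k = (180° + 360°k)/3 for k = 0, 1, ..., 2
Roots: 1/2 + (sqrt(3)/2)i, -1, 1/2 - (sqrt(3)/2)i


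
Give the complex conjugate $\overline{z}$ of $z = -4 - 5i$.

If z = a + bi, then conjugate(z) = a - bi
conjugate(-4 - 5i) = -4 + 5i


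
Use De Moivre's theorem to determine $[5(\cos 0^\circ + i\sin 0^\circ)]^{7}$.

By De Moivre: z^n = r^n(cos(nθ) + i sin(nθ))
= 5^7(cos(7*0°) + i sin(7*0°))
= 78125(cos 0° + i sin 0°)
= 78125


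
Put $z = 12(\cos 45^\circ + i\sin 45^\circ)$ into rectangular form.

a = r cos θ = 12 * sqrt(2)/2 = 6*sqrt(2)
b = r sin θ = 12 * sqrt(2)/2 = 6*sqrt(2)
z = 6*sqrt(2) + 6*sqrt(2)i


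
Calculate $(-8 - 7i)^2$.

(a + bi)^2 = a^2 - b^2 + 2abi
= (-8)^2 - (-7)^2 + 2*(-8)*(-7)i
= 15 + 112i


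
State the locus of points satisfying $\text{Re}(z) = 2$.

Re(z) = x where z = x + yi; the equation x = 2 is satisfied by all points with that x-coordinate
Locus: Vertical line x = 2


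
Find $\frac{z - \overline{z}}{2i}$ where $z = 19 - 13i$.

z - conjugate(z) = 2bi
(z - conjugate(z))/(2i) = 2bi/(2i) = b = -13


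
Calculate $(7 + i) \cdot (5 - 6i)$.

(a1*a2 - b1*b2) + (a1*b2 + b1*a2)i
= (35 - (-6)) + (-42 + 5)i
= 41 - 37i


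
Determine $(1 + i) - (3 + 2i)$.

(1 - 3) + (1 - 2)i = -2 - i


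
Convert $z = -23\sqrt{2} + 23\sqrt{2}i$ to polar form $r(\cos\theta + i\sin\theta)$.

r = |z| = sqrt(a^2 + b^2) = sqrt((-23*sqrt(2))^2 + (23*sqrt(2))^2) = sqrt(1058 + 1058) = sqrt(2116) = 46
θ = arctan(b/a) = arctan(32.5269/-32.5269) (quadrant-adjusted) = 135°
z = 46(cos 135° + i sin 135°)


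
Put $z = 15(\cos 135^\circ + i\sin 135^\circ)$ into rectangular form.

a = r cos θ = 15 * -sqrt(2)/2 = -15*sqrt(2)/2
b = r sin θ = 15 * sqrt(2)/2 = 15*sqrt(2)/2
z = -15*sqrt(2)/2 + (15*sqrt(2)/2)i


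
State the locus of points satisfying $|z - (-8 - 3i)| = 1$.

|z - z0| = r describes a circle centered at z0 with radius r
Here z0 = -8 - 3i and r = 1
Locus: Circle centered at (-8, -3) with radius 1


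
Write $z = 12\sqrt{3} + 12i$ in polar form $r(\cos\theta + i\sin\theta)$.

r = |z| = sqrt(a^2 + b^2) = sqrt((12*sqrt(3))^2 + (12)^2) = sqrt(432 + 144) = sqrt(576) = 24
θ = arctan(b/a) = arctan(12/20.7846) (quadrant-adjusted) = 30°
z = 24(cos 30° + i sin 30°)


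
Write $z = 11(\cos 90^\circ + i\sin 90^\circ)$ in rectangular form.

a = r cos θ = 11 * 0 = 0
b = r sin θ = 11 * 1 = 11
z = 11i


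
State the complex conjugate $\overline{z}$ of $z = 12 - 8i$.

If z = a + bi, then conjugate(z) = a - bi
conjugate(12 - 8i) = 12 + 8i


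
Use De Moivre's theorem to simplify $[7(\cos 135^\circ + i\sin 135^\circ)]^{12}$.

By De Moivre: z^n = r^n(cos(nθ) + i sin(nθ))
= 7^12(cos(12*135°) + i sin(12*135°))
= 13841287201(cos 180° + i sin 180°)
= -13841287201


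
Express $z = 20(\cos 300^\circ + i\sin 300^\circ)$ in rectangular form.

a = r cos θ = 20 * 1/2 = 10
b = r sin θ = 20 * -sqrt(3)/2 = -10*sqrt(3)
z = 10 - 10*sqrt(3)i


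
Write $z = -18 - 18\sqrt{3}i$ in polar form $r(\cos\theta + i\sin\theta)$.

r = |z| = sqrt(a^2 + b^2) = sqrt((-18)^2 + (-18*sqrt(3))^2) = sqrt(324 + 972) = sqrt(1296) = 36
θ = arctan(b/a) = arctan(-31.1769/-18) (quadrant-adjusted) = 240°
z = 36(cos 240° + i sin 240°)


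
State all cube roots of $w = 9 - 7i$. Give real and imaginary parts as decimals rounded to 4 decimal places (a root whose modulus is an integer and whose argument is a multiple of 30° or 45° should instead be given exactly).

|w| = sqrt(130) ≈ 11.401754, arg(w) ≈ 322.125016°
Root modulus = sqrt(130)^(1/3) ≈ 2.250733
Root arguments: θ_k = (arg(w) + 360°k)/3 for k = 0, 1, ..., 2
Compute each root as (root modulus)(cos θ_k + i sin θ_k) using full-precision intermediates, then round to 4 decimal places.
Roots: -0.6721 + 2.1480i, -1.5242 - 1.6561i, 2.1963 - 0.4919i


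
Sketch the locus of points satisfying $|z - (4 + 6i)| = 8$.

|z - z0| = r describes a circle centered at z0 with radius r
Here z0 = 4 + 6i and r = 8
Locus: Circle centered at (4, 6) with radius 8


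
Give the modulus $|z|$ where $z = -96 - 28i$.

|z| = sqrt(a^2 + b^2) = sqrt((-96)^2 + (-28)^2) = sqrt(10000) = 100


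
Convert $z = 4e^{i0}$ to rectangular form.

a = r cos θ = 4 * 1 = 4
b = r sin θ = 4 * 0 = 0
z = 4


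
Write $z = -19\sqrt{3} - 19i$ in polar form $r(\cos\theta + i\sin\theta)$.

r = |z| = sqrt(a^2 + b^2) = sqrt((-19*sqrt(3))^2 + (-19)^2) = sqrt(1083 + 361) = sqrt(1444) = 38
θ = arctan(b/a) = arctan(-19/-32.909) (quadrant-adjusted) = 210°
z = 38(cos 210° + i sin 210°)


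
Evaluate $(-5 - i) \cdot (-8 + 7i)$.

(a1*a2 - b1*b2) + (a1*b2 + b1*a2)i
= (40 - (-7)) + (-35 + 8)i
= 47 - 27i


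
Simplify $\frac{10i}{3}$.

Divisor is real, so divide each part by 3:
= 0 + (10/3)i


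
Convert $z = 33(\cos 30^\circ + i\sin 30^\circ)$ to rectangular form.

a = r cos θ = 33 * sqrt(3)/2 = 33*sqrt(3)/2
b = r sin θ = 33 * 1/2 = 33/2
z = 33*sqrt(3)/2 + (33/2)i


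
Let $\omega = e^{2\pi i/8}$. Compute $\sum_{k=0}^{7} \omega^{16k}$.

Since 8 divides 16, ω^16 = (ω^8)^2 = 1^2 = 1, so every term is 1.
Sum = 8 · 1 = 8


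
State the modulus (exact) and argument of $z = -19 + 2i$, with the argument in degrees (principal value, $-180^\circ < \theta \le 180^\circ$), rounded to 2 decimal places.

|z| = sqrt((-19)^2 + 2^2) = sqrt(365)
arg(z) = arctan(b/a) = arctan(2/-19) (quadrant-adjusted) = 173.99°


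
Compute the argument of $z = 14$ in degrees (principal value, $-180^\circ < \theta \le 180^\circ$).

b = 0 and a > 0, so z lies on the positive real axis: θ = 0°


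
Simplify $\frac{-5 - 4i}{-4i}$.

Multiply numerator and denominator by conjugate (4i):
= (-5 - 4i)(4i) / (0^2 + (-4)^2)
= (16 - 20i) / 16
Divide through by 4: (4 - 5i) / 4
= 1 - (5/4)i


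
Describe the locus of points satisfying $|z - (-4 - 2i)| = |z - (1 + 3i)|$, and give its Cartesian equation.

|z - z1| = |z - z2| means z is equidistant from z1 and z2,
i.e. the perpendicular bisector of the segment from (-4, -2) to (1, 3) (midpoint (-3/2, 1/2)).
With z = x + yi, square both sides:
(x - (-4))^2 + (y - (-2))^2 = (x - 1)^2 + (y - 3)^2
The x^2 and y^2 terms cancel: 10x + 10y = 10 - 20 = -10
Simplify: x + y = -1
Locus: Perpendicular bisector of the segment from (-4, -2) to (1, 3): the line x + y = -1


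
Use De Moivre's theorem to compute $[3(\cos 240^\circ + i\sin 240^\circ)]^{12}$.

By De Moivre: z^n = r^n(cos(nθ) + i sin(nθ))
= 3^12(cos(12*240°) + i sin(12*240°))
= 531441(cos 0° + i sin 0°)
= 531441


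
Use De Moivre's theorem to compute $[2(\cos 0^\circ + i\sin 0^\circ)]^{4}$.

By De Moivre: z^n = r^n(cos(nθ) + i sin(nθ))
= 2^4(cos(4*0°) + i sin(4*0°))
= 16(cos 0° + i sin 0°)
= 16


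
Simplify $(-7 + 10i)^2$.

(a + bi)^2 = a^2 - b^2 + 2abi
= (-7)^2 - 10^2 + 2*(-7)*10i
= -51 - 140i


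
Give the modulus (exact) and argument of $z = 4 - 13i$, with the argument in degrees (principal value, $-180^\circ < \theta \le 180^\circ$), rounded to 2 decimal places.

|z| = sqrt(4^2 + (-13)^2) = sqrt(185)
arg(z) = arctan(b/a) = arctan(-13/4) (quadrant-adjusted) = -72.90°


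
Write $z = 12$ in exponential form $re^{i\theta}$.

r = |z| = sqrt((12)^2 + (0)^2) = sqrt(144 + 0) = sqrt(144) = 12
b = 0 and a > 0, so z lies on the positive real axis: θ = 0
z = 12e^(i*0) = 12


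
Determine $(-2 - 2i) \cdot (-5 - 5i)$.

(a1*a2 - b1*b2) + (a1*b2 + b1*a2)i
= (10 - 10) + (10 + 10)i
= 20i


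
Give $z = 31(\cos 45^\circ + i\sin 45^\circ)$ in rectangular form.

a = r cos θ = 31 * sqrt(2)/2 = 31*sqrt(2)/2
b = r sin θ = 31 * sqrt(2)/2 = 31*sqrt(2)/2
z = 31*sqrt(2)/2 + (31*sqrt(2)/2)i


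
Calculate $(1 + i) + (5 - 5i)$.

(1 + 5) + (1 + (-5))i = 6 - 4i


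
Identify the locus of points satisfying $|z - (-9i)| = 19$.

|z - z0| = r describes a circle centered at z0 with radius r
Here z0 = -9i and r = 19
Locus: Circle centered at (0, -9) with radius 19


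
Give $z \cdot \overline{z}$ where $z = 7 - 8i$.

z * conjugate(z) = |z|^2 = a^2 + b^2
= 7^2 + (-8)^2 = 113


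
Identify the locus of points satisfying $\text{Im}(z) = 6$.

Im(z) = y where z = x + yi; the equation y = 6 is satisfied by all points with that y-coordinate
Locus: Horizontal line y = 6


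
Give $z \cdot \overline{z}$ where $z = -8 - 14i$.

z * conjugate(z) = |z|^2 = a^2 + b^2
= (-8)^2 + (-14)^2 = 260


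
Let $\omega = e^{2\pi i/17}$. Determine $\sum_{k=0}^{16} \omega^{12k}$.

Let ζ = ω^12 = e^(2πi·12/17). Since 17 ∤ 12, ζ ≠ 1.
Sum = Σ_{k=0}^{16} ζ^k = (ζ^17 - 1)/(ζ - 1) = (ω^{12·17} - 1)/(ζ - 1) = (1 - 1)/(ζ - 1) = 0


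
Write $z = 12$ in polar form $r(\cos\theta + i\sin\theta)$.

r = |z| = sqrt(a^2 + b^2) = sqrt((12)^2 + (0)^2) = sqrt(144 + 0) = sqrt(144) = 12
b = 0 and a > 0, so z lies on the positive real axis: θ = 0°
z = 12(cos 0° + i sin 0°)


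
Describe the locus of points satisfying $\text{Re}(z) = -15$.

Re(z) = x where z = x + yi; the equation x = -15 is satisfied by all points with that x-coordinate
Locus: Vertical line x = -15


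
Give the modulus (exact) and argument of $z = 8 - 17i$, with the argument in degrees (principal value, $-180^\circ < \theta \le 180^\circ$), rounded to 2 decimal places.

|z| = sqrt(8^2 + (-17)^2) = sqrt(353)
arg(z) = arctan(b/a) = arctan(-17/8) (quadrant-adjusted) = -64.80°


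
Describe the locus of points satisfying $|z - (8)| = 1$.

|z - z0| = r describes a circle centered at z0 with radius r
Here z0 = 8 and r = 1
Locus: Circle centered at (8, 0) with radius 1


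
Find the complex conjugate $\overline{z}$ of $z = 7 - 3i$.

If z = a + bi, then conjugate(z) = a - bi
conjugate(7 - 3i) = 7 + 3i


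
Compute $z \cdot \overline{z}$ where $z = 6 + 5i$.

z * conjugate(z) = |z|^2 = a^2 + b^2
= 6^2 + 5^2 = 61


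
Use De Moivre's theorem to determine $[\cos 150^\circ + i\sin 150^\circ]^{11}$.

By De Moivre: z^n = r^n(cos(nθ) + i sin(nθ))
= 1^11(cos(11*150°) + i sin(11*150°))
= 1(cos 210° + i sin 210°)
= -sqrt(3)/2 - (1/2)i


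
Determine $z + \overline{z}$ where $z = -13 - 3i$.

z + conjugate(z) = (a + bi) + (a - bi) = 2a
= 2 * (-13) = -26


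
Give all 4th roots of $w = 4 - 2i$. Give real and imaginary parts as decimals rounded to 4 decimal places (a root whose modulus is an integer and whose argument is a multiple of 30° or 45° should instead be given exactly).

|w| = sqrt(20) ≈ 4.472136, arg(w) ≈ 333.434949°
Root modulus = sqrt(20)^(1/4) ≈ 1.454215
Root arguments: θ_k = (arg(w) + 360°k)/4 for k = 0, 1, ..., 3
Compute each root as (root modulus)(cos θ_k + i sin θ_k) using full-precision intermediates, then round to 4 decimal places.
Roots: 0.1682 + 1.4445i, -1.4445 + 0.1682i, -0.1682 - 1.4445i, 1.4445 - 0.1682i


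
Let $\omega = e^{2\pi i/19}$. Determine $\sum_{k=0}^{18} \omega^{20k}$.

Let ζ = ω^20 = e^(2πi·20/19). Since 19 ∤ 20, ζ ≠ 1.
Sum = Σ_{k=0}^{18} ζ^k = (ζ^19 - 1)/(ζ - 1) = (ω^{20·19} - 1)/(ζ - 1) = (1 - 1)/(ζ - 1) = 0


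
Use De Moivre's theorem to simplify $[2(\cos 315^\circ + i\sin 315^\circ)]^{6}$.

By De Moivre: z^n = r^n(cos(nθ) + i sin(nθ))
= 2^6(cos(6*315°) + i sin(6*315°))
= 64(cos 90° + i sin 90°)
= 64i


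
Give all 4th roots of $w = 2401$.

|w| = 2401, arg(w) = 0°
Root modulus = 2401^(1/4) = 7
Root arguments: θ_k = (0° + 360°k)/4 for k = 0, 1, ..., 3
Roots: 7, 7i, -7, -7i


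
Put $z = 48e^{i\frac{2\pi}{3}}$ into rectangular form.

a = r cos θ = 48 * -1/2 = -24
b = r sin θ = 48 * sqrt(3)/2 = 24*sqrt(3)
z = -24 + 24*sqrt(3)i


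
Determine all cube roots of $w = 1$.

|w| = 1, arg(w) = 0°
Root modulus = 1^(1/3) = 1
Root arguments: θ_k = (0° + 360°k)/3 for k = 0, 1, ..., 2
Roots: 1, -1/2 + (sqrt(3)/2)i, -1/2 - (sqrt(3)/2)i


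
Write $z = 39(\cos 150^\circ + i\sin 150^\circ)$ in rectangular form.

a = r cos θ = 39 * -sqrt(3)/2 = -39*sqrt(3)/2
b = r sin θ = 39 * 1/2 = 39/2
z = -39*sqrt(3)/2 + (39/2)i


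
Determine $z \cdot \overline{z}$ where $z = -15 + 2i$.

z * conjugate(z) = |z|^2 = a^2 + b^2
= (-15)^2 + 2^2 = 229


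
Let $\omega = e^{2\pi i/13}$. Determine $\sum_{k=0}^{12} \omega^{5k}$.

Let ζ = ω^5 = e^(2πi·5/13). Since 13 ∤ 5, ζ ≠ 1.
Sum = Σ_{k=0}^{12} ζ^k = (ζ^13 - 1)/(ζ - 1) = (ω^{5·13} - 1)/(ζ - 1) = (1 - 1)/(ζ - 1) = 0


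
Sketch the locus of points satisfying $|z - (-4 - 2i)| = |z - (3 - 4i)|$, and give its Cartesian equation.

|z - z1| = |z - z2| means z is equidistant from z1 and z2,
i.e. the perpendicular bisector of the segment from (-4, -2) to (3, -4) (midpoint (-1/2, -3)).
With z = x + yi, square both sides:
(x - (-4))^2 + (y - (-2))^2 = (x - 3)^2 + (y - (-4))^2
The x^2 and y^2 terms cancel: 14x + (-4)y = 25 - 20 = 5
Simplify: 14x - 4y = 5
Locus: Perpendicular bisector of the segment from (-4, -2) to (3, -4): the line 14x - 4y = 5


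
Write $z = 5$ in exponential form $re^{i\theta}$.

r = |z| = sqrt((5)^2 + (0)^2) = sqrt(25 + 0) = sqrt(25) = 5
b = 0 and a > 0, so z lies on the positive real axis: θ = 0
z = 5e^(i*0) = 5


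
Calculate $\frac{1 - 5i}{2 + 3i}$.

Multiply numerator and denominator by conjugate (2 - 3i):
= (1 - 5i)(2 - 3i) / (2^2 + 3^2)
= (-13 - 13i) / 13
= -1 - i


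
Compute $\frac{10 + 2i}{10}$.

Divisor is real, so divide each part by 10:
= 1 + (1/5)i


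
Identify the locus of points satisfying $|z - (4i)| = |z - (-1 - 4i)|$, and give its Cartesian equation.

|z - z1| = |z - z2| means z is equidistant from z1 and z2,
i.e. the perpendicular bisector of the segment from (0, 4) to (-1, -4) (midpoint (-1/2, 0)).
With z = x + yi, square both sides:
(x - 0)^2 + (y - 4)^2 = (x - (-1))^2 + (y - (-4))^2
The x^2 and y^2 terms cancel: -2x + (-16)y = 17 - 16 = 1
Simplify: 2x + 16y = -1
Locus: Perpendicular bisector of the segment from (0, 4) to (-1, -4): the line 2x + 16y = -1


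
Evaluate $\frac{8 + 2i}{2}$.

Divisor is real, so divide each part by 2:
= 4 + i


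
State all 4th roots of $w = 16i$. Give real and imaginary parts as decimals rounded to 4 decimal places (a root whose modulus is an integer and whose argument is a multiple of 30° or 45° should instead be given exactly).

|w| = 16, arg(w) = 90°
Root modulus = 16^(1/4) = 2
Root arguments: θ_k = (90° + 360°k)/4 for k = 0, 1, ..., 3
Compute each root as (root modulus)(cos θ_k + i sin θ_k) using full-precision intermediates, then round to 4 decimal places.
Roots: 1.8478 + 0.7654i, -0.7654 + 1.8478i, -1.8478 - 0.7654i, 0.7654 - 1.8478i


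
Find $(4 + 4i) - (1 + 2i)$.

(4 - 1) + (4 - 2)i = 3 + 2i


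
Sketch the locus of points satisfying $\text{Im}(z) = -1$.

Im(z) = y where z = x + yi; the equation y = -1 is satisfied by all points with that y-coordinate
Locus: Horizontal line y = -1


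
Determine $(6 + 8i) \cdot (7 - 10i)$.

(a1*a2 - b1*b2) + (a1*b2 + b1*a2)i
= (42 - (-80)) + (-60 + 56)i
= 122 - 4i


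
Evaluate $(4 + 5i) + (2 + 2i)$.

(4 + 2) + (5 + 2)i = 6 + 7i


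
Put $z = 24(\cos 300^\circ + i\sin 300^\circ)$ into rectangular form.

a = r cos θ = 24 * 1/2 = 12
b = r sin θ = 24 * -sqrt(3)/2 = -12*sqrt(3)
z = 12 - 12*sqrt(3)i


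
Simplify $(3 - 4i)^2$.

(a + bi)^2 = a^2 - b^2 + 2abi
= 3^2 - (-4)^2 + 2*3*(-4)i
= -7 - 24i


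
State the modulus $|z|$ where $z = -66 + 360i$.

|z| = sqrt(a^2 + b^2) = sqrt((-66)^2 + 360^2) = sqrt(133956) = 366


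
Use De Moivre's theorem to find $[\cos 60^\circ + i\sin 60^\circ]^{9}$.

By De Moivre: z^n = r^n(cos(nθ) + i sin(nθ))
= 1^9(cos(9*60°) + i sin(9*60°))
= 1(cos 180° + i sin 180°)
= -1


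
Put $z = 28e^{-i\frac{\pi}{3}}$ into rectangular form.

a = r cos θ = 28 * 1/2 = 14
b = r sin θ = 28 * -sqrt(3)/2 = -14*sqrt(3)
z = 14 - 14*sqrt(3)i


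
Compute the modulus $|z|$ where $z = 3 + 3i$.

|z| = sqrt(a^2 + b^2) = sqrt(3^2 + 3^2) = sqrt(18) = sqrt(18)


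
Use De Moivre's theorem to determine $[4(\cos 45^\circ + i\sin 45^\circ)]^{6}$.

By De Moivre: z^n = r^n(cos(nθ) + i sin(nθ))
= 4^6(cos(6*45°) + i sin(6*45°))
= 4096(cos 270° + i sin 270°)
= -4096i


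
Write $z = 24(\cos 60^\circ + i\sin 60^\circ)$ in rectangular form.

a = r cos θ = 24 * 1/2 = 12
b = r sin θ = 24 * sqrt(3)/2 = 12*sqrt(3)
z = 12 + 12*sqrt(3)i


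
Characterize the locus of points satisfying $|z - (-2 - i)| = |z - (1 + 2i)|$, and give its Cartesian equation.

|z - z1| = |z - z2| means z is equidistant from z1 and z2,
i.e. the perpendicular bisector of the segment from (-2, -1) to (1, 2) (midpoint (-1/2, 1/2)).
With z = x + yi, square both sides:
(x - (-2))^2 + (y - (-1))^2 = (x - 1)^2 + (y - 2)^2
The x^2 and y^2 terms cancel: 6x + 6y = 5 - 5 = 0
Simplify: x + y = 0
Locus: Perpendicular bisector of the segment from (-2, -1) to (1, 2): the line x + y = 0


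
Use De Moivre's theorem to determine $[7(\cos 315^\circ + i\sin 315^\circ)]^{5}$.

By De Moivre: z^n = r^n(cos(nθ) + i sin(nθ))
= 7^5(cos(5*315°) + i sin(5*315°))
= 16807(cos 135° + i sin 135°)
= -16807*sqrt(2)/2 + (16807*sqrt(2)/2)i


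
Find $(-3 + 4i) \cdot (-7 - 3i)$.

(a1*a2 - b1*b2) + (a1*b2 + b1*a2)i
= (21 - (-12)) + (9 + (-28))i
= 33 - 19i


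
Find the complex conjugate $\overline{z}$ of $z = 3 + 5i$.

If z = a + bi, then conjugate(z) = a - bi
conjugate(3 + 5i) = 3 - 5i


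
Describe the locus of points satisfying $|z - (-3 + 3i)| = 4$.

|z - z0| = r describes a circle centered at z0 with radius r
Here z0 = -3 + 3i and r = 4
Locus: Circle centered at (-3, 3) with radius 4


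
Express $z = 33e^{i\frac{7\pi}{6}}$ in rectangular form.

a = r cos θ = 33 * -sqrt(3)/2 = -33*sqrt(3)/2
b = r sin θ = 33 * -1/2 = -33/2
z = -33*sqrt(3)/2 - (33/2)i


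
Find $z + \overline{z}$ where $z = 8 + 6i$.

z + conjugate(z) = (a + bi) + (a - bi) = 2a
= 2 * 8 = 16


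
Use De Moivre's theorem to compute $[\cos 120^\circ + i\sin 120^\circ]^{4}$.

By De Moivre: z^n = r^n(cos(nθ) + i sin(nθ))
= 1^4(cos(4*120°) + i sin(4*120°))
= 1(cos 120° + i sin 120°)
= -1/2 + (sqrt(3)/2)i


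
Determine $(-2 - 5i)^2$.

(a + bi)^2 = a^2 - b^2 + 2abi
= (-2)^2 - (-5)^2 + 2*(-2)*(-5)i
= -21 + 20i


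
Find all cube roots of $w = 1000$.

|w| = 1000, arg(w) = 0°
Root modulus = 1000^(1/3) = 10
Root arguments: θ_k = (0° + 360°k)/3 for k = 0, 1, ..., 2
Roots: 10, -5 + 5*sqrt(3)i, -5 - 5*sqrt(3)i


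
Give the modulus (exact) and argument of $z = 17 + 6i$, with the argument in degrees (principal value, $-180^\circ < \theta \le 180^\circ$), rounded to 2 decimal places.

|z| = sqrt(17^2 + 6^2) = sqrt(325)
arg(z) = arctan(b/a) = arctan(6/17) (quadrant-adjusted) = 19.44°


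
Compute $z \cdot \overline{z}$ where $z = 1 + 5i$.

z * conjugate(z) = |z|^2 = a^2 + b^2
= 1^2 + 5^2 = 26


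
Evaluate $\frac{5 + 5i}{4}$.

Divisor is real, so divide each part by 4:
= 5/4 + (5/4)i


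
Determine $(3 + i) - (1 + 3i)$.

(3 - 1) + (1 - 3)i = 2 - 2i


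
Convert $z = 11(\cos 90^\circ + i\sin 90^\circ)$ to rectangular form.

a = r cos θ = 11 * 0 = 0
b = r sin θ = 11 * 1 = 11
z = 11i


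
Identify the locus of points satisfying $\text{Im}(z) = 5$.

Im(z) = y where z = x + yi; the equation y = 5 is satisfied by all points with that y-coordinate
Locus: Horizontal line y = 5


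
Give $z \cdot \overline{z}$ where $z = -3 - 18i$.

z * conjugate(z) = |z|^2 = a^2 + b^2
= (-3)^2 + (-18)^2 = 333


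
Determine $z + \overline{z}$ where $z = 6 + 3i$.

z + conjugate(z) = (a + bi) + (a - bi) = 2a
= 2 * 6 = 12


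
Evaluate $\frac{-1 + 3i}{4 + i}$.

Multiply numerator and denominator by conjugate (4 - i):
= (-1 + 3i)(4 - i) / (4^2 + 1^2)
= (-1 + 13i) / 17
= -1/17 + (13/17)i


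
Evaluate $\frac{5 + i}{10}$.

Divisor is real, so divide each part by 10:
= 1/2 + (1/10)i


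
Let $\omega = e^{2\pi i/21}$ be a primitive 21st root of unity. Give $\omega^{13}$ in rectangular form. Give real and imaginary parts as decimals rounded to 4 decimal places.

ω^13 = e^(2πi·13/21) = e^(i·26π/21)
= cos(26π/21) + i sin(26π/21)
= -0.7331 - 0.6802i


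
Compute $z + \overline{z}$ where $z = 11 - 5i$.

z + conjugate(z) = (a + bi) + (a - bi) = 2a
= 2 * 11 = 22


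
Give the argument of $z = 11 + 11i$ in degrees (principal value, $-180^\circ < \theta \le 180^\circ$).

θ = arctan(b/a) = arctan(11/11) (quadrant-adjusted) = 45°


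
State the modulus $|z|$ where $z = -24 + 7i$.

|z| = sqrt(a^2 + b^2) = sqrt((-24)^2 + 7^2) = sqrt(625) = 25


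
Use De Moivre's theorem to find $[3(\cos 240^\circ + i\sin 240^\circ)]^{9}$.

By De Moivre: z^n = r^n(cos(nθ) + i sin(nθ))
= 3^9(cos(9*240°) + i sin(9*240°))
= 19683(cos 0° + i sin 0°)
= 19683


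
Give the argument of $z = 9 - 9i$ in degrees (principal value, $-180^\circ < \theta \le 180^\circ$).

θ = arctan(b/a) = arctan(-9/9) (quadrant-adjusted) = -45°


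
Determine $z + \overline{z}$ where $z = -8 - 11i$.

z + conjugate(z) = (a + bi) + (a - bi) = 2a
= 2 * (-8) = -16


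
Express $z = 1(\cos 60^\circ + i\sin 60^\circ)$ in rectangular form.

a = r cos θ = 1 * 1/2 = 1/2
b = r sin θ = 1 * sqrt(3)/2 = sqrt(3)/2
z = 1/2 + (sqrt(3)/2)i


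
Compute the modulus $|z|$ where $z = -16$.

|z| = sqrt(a^2 + b^2) = sqrt((-16)^2 + 0^2) = sqrt(256) = 16


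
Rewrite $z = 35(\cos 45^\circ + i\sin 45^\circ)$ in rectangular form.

a = r cos θ = 35 * sqrt(2)/2 = 35*sqrt(2)/2
b = r sin θ = 35 * sqrt(2)/2 = 35*sqrt(2)/2
z = 35*sqrt(2)/2 + (35*sqrt(2)/2)i


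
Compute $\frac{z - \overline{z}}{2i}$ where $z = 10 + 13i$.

z - conjugate(z) = 2bi
(z - conjugate(z))/(2i) = 2bi/(2i) = b = 13


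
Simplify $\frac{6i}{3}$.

Divisor is real, so divide each part by 3:
= 2i


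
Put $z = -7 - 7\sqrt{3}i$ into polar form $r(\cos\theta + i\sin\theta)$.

r = |z| = sqrt(a^2 + b^2) = sqrt((-7)^2 + (-7*sqrt(3))^2) = sqrt(49 + 147) = sqrt(196) = 14
θ = arctan(b/a) = arctan(-12.1244/-7) (quadrant-adjusted) = 240°
z = 14(cos 240° + i sin 240°)


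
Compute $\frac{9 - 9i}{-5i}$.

Multiply numerator and denominator by conjugate (5i):
= (9 - 9i)(5i) / (0^2 + (-5)^2)
= (45 + 45i) / 25
Divide through by 5: (9 + 9i) / 5
= 9/5 + (9/5)i


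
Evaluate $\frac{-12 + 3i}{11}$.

Divisor is real, so divide each part by 11:
= -12/11 + (3/11)i


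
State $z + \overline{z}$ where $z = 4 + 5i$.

z + conjugate(z) = (a + bi) + (a - bi) = 2a
= 2 * 4 = 8


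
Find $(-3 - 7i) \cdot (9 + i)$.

(a1*a2 - b1*b2) + (a1*b2 + b1*a2)i
= (-27 - (-7)) + (-3 + (-63))i
= -20 - 66i


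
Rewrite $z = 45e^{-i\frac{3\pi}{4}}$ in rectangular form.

a = r cos θ = 45 * -sqrt(2)/2 = -45*sqrt(2)/2
b = r sin θ = 45 * -sqrt(2)/2 = -45*sqrt(2)/2
z = -45*sqrt(2)/2 - (45*sqrt(2)/2)i


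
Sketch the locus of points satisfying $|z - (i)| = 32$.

|z - z0| = r describes a circle centered at z0 with radius r
Here z0 = i and r = 32
Locus: Circle centered at (0, 1) with radius 32


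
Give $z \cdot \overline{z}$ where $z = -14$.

z * conjugate(z) = |z|^2 = a^2 + b^2
= (-14)^2 + 0^2 = 196


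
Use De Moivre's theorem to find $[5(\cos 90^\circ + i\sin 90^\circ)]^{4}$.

By De Moivre: z^n = r^n(cos(nθ) + i sin(nθ))
= 5^4(cos(4*90°) + i sin(4*90°))
= 625(cos 0° + i sin 0°)
= 625


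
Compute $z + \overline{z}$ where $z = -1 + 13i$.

z + conjugate(z) = (a + bi) + (a - bi) = 2a
= 2 * (-1) = -2


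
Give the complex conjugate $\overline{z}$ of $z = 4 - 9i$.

If z = a + bi, then conjugate(z) = a - bi
conjugate(4 - 9i) = 4 + 9i


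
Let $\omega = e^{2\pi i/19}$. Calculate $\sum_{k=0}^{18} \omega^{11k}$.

Let ζ = ω^11 = e^(2πi·11/19). Since 19 ∤ 11, ζ ≠ 1.
Sum = Σ_{k=0}^{18} ζ^k = (ζ^19 - 1)/(ζ - 1) = (ω^{11·19} - 1)/(ζ - 1) = (1 - 1)/(ζ - 1) = 0


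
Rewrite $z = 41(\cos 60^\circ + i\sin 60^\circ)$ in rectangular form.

a = r cos θ = 41 * 1/2 = 41/2
b = r sin θ = 41 * sqrt(3)/2 = 41*sqrt(3)/2
z = 41/2 + (41*sqrt(3)/2)i


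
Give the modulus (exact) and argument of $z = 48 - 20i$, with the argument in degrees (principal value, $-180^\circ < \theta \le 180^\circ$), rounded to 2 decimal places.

|z| = sqrt(48^2 + (-20)^2) = 52
arg(z) = arctan(b/a) = arctan(-20/48) (quadrant-adjusted) = -22.62°


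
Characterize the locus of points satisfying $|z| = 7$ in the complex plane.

|z| = 7 means sqrt(x^2 + y^2) = 7
This is a circle of radius 7 centered at the origin


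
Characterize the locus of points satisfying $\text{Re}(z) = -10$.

Re(z) = x where z = x + yi; the equation x = -10 is satisfied by all points with that x-coordinate
Locus: Vertical line x = -10


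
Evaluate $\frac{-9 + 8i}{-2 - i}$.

Multiply numerator and denominator by conjugate (-2 + i):
= (-9 + 8i)(-2 + i) / ((-2)^2 + (-1)^2)
= (10 - 25i) / 5
= 2 - 5i


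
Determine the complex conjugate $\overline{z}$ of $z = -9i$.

If z = a + bi, then conjugate(z) = a - bi
conjugate(-9i) = 9i


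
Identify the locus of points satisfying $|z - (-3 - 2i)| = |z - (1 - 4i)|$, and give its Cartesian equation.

|z - z1| = |z - z2| means z is equidistant from z1 and z2,
i.e. the perpendicular bisector of the segment from (-3, -2) to (1, -4) (midpoint (-1, -3)).
With z = x + yi, square both sides:
(x - (-3))^2 + (y - (-2))^2 = (x - 1)^2 + (y - (-4))^2
The x^2 and y^2 terms cancel: 8x + (-4)y = 17 - 13 = 4
Simplify: 2x - y = 1
Locus: Perpendicular bisector of the segment from (-3, -2) to (1, -4): the line 2x - y = 1


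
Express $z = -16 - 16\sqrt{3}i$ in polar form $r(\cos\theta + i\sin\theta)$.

r = |z| = sqrt(a^2 + b^2) = sqrt((-16)^2 + (-16*sqrt(3))^2) = sqrt(256 + 768) = sqrt(1024) = 32
θ = arctan(b/a) = arctan(-27.7128/-16) (quadrant-adjusted) = 240°
z = 32(cos 240° + i sin 240°)


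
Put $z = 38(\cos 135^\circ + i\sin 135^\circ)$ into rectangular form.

a = r cos θ = 38 * -sqrt(2)/2 = -19*sqrt(2)
b = r sin θ = 38 * sqrt(2)/2 = 19*sqrt(2)
z = -19*sqrt(2) + 19*sqrt(2)i


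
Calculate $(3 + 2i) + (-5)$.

(3 + (-5)) + (2 + 0)i = -2 + 2i


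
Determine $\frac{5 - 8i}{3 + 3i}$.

Multiply numerator and denominator by conjugate (3 - 3i):
= (5 - 8i)(3 - 3i) / (3^2 + 3^2)
= (-9 - 39i) / 18
Divide through by 3: (-3 - 13i) / 6
= -1/2 - (13/6)i


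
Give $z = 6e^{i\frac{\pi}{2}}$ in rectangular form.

a = r cos θ = 6 * 0 = 0
b = r sin θ = 6 * 1 = 6
z = 6i


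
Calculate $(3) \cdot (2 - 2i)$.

(a1*a2 - b1*b2) + (a1*b2 + b1*a2)i
= (6 - 0) + (-6 + 0)i
= 6 - 6i


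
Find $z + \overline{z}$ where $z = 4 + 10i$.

z + conjugate(z) = (a + bi) + (a - bi) = 2a
= 2 * 4 = 8


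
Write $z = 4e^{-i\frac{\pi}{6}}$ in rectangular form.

a = r cos θ = 4 * sqrt(3)/2 = 2*sqrt(3)
b = r sin θ = 4 * -1/2 = -2
z = 2*sqrt(3) - 2i


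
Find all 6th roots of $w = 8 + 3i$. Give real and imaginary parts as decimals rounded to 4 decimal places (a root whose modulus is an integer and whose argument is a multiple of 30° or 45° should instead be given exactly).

|w| = sqrt(73) ≈ 8.544004, arg(w) ≈ 20.556045°
Root modulus = sqrt(73)^(1/6) ≈ 1.429805
Root arguments: θ_k = (arg(w) + 360°k)/6 for k = 0, 1, ..., 5
Compute each root as (root modulus)(cos θ_k + i sin θ_k) using full-precision intermediates, then round to 4 decimal places.
Roots: 1.4272 + 0.0854i, 0.6396 + 1.2788i, -0.7876 + 1.1933i, -1.4272 - 0.0854i, -0.6396 - 1.2788i, 0.7876 - 1.1933i


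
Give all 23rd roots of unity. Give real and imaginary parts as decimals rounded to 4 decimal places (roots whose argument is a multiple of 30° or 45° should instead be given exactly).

ω_k = e^(2πik/23) = cos(2πk/23) + i sin(2πk/23) for k = 0, 1, ..., 22
Roots: 1, 0.9629 + 0.2698i, 0.8544 + 0.5196i, 0.6826 + 0.7308i, 0.4601 + 0.8879i, 0.2035 + 0.9791i, -0.0682 + 0.9977i, -0.3349 + 0.9423i, -0.5767 + 0.8170i, -0.7757 + 0.6311i, -0.9172 + 0.3984i, -0.9907 + 0.1362i, -0.9907 - 0.1362i, -0.9172 - 0.3984i, -0.7757 - 0.6311i, -0.5767 - 0.8170i, -0.3349 - 0.9423i, -0.0682 - 0.9977i, 0.2035 - 0.9791i, 0.4601 - 0.8879i, 0.6826 - 0.7308i, 0.8544 - 0.5196i, 0.9629 - 0.2698i


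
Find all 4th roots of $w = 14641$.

|w| = 14641, arg(w) = 0°
Root modulus = 14641^(1/4) = 11
Root arguments: θ_k = (0° + 360°k)/4 for k = 0, 1, ..., 3
Roots: 11, 11i, -11, -11i


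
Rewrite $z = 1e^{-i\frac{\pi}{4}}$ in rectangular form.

a = r cos θ = 1 * sqrt(2)/2 = sqrt(2)/2
b = r sin θ = 1 * -sqrt(2)/2 = -sqrt(2)/2
z = sqrt(2)/2 - (sqrt(2)/2)i


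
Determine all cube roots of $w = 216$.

|w| = 216, arg(w) = 0°
Root modulus = 216^(1/3) = 6
Root arguments: θ_k = (0° + 360°k)/3 for k = 0, 1, ..., 2
Roots: 6, -3 + 3*sqrt(3)i, -3 - 3*sqrt(3)i


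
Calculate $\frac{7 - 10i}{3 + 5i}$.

Multiply numerator and denominator by conjugate (3 - 5i):
= (7 - 10i)(3 - 5i) / (3^2 + 5^2)
= (-29 - 65i) / 34
= -29/34 - (65/34)i


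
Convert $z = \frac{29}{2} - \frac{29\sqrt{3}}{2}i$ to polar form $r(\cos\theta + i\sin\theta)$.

r = |z| = sqrt(a^2 + b^2) = sqrt((29/2)^2 + (-29*sqrt(3)/2)^2) = sqrt(841/4 + 2523/4) = sqrt(841) = 29
θ = arctan(b/a) = arctan(-25.1147/14.5) (quadrant-adjusted) = 300°
z = 29(cos 300° + i sin 300°)


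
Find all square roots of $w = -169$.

|w| = 169, arg(w) = 180°
Root modulus = 169^(1/2) = 13
Root arguments: θ_k = (180° + 360°k)/2 for k = 0, 1, ..., 1
Roots: 13i, -13i


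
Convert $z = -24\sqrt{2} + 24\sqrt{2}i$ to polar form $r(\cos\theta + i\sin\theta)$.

r = |z| = sqrt(a^2 + b^2) = sqrt((-24*sqrt(2))^2 + (24*sqrt(2))^2) = sqrt(1152 + 1152) = sqrt(2304) = 48
θ = arctan(b/a) = arctan(33.9411/-33.9411) (quadrant-adjusted) = 135°
z = 48(cos 135° + i sin 135°)


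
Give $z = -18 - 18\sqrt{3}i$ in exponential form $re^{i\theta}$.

r = |z| = sqrt((-18)^2 + (-18*sqrt(3))^2) = sqrt(324 + 972) = sqrt(1296) = 36
θ = arctan(b/a) = arctan(-31.1769/-18) (quadrant-adjusted) = 240° = 4π/3
z = 36e^(i*4π/3)


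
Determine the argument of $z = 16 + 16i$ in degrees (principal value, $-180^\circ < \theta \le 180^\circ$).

θ = arctan(b/a) = arctan(16/16) (quadrant-adjusted) = 45°


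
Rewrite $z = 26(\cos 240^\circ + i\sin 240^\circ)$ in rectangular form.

a = r cos θ = 26 * -1/2 = -13
b = r sin θ = 26 * -sqrt(3)/2 = -13*sqrt(3)
z = -13 - 13*sqrt(3)i


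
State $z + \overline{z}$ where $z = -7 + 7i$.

z + conjugate(z) = (a + bi) + (a - bi) = 2a
= 2 * (-7) = -14


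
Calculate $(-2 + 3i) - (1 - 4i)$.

(-2 - 1) + (3 - (-4))i = -3 + 7i


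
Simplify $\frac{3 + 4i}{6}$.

Divisor is real, so divide each part by 6:
= 1/2 + (2/3)i


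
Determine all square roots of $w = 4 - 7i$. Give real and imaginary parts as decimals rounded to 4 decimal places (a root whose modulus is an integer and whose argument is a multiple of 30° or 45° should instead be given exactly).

|w| = sqrt(65) ≈ 8.062258, arg(w) ≈ 299.744881°
Root modulus = sqrt(65)^(1/2) ≈ 2.839412
Root arguments: θ_k = (arg(w) + 360°k)/2 for k = 0, 1, ..., 1
Compute each root as (root modulus)(cos θ_k + i sin θ_k) using full-precision intermediates, then round to 4 decimal places.
Roots: -2.4558 + 1.4252i, 2.4558 - 1.4252i


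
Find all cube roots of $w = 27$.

|w| = 27, arg(w) = 0°
Root modulus = 27^(1/3) = 3
Root arguments: θ_k = (0° + 360°k)/3 for k = 0, 1, ..., 2
Roots: 3, -3/2 + (3*sqrt(3)/2)i, -3/2 - (3*sqrt(3)/2)i


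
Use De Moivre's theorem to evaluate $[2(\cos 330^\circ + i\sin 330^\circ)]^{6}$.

By De Moivre: z^n = r^n(cos(nθ) + i sin(nθ))
= 2^6(cos(6*330°) + i sin(6*330°))
= 64(cos 180° + i sin 180°)
= -64


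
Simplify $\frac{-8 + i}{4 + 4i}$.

Multiply numerator and denominator by conjugate (4 - 4i):
= (-8 + i)(4 - 4i) / (4^2 + 4^2)
= (-28 + 36i) / 32
Divide through by 4: (-7 + 9i) / 8
= -7/8 + (9/8)i


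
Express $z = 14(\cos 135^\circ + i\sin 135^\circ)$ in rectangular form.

a = r cos θ = 14 * -sqrt(2)/2 = -7*sqrt(2)
b = r sin θ = 14 * sqrt(2)/2 = 7*sqrt(2)
z = -7*sqrt(2) + 7*sqrt(2)i


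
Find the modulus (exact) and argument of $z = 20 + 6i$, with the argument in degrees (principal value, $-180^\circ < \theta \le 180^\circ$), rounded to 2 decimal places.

|z| = sqrt(20^2 + 6^2) = sqrt(436)
arg(z) = arctan(b/a) = arctan(6/20) (quadrant-adjusted) = 16.70°


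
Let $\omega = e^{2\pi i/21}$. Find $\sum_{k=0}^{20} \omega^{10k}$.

Let ζ = ω^10 = e^(2πi·10/21). Since 21 ∤ 10, ζ ≠ 1.
Sum = Σ_{k=0}^{20} ζ^k = (ζ^21 - 1)/(ζ - 1) = (ω^{10·21} - 1)/(ζ - 1) = (1 - 1)/(ζ - 1) = 0


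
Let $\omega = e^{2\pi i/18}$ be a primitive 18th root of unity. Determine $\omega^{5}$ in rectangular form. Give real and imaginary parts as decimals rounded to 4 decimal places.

ω^5 = e^(2πi·5/18) = e^(i·5π/9)
= cos(5π/9) + i sin(5π/9)
= -0.1736 + 0.9848i


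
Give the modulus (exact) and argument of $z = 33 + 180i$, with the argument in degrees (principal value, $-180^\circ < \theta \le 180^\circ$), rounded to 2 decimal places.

|z| = sqrt(33^2 + 180^2) = 183
arg(z) = arctan(b/a) = arctan(180/33) (quadrant-adjusted) = 79.61°


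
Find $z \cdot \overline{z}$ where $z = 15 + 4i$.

z * conjugate(z) = |z|^2 = a^2 + b^2
= 15^2 + 4^2 = 241


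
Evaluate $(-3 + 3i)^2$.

(a + bi)^2 = a^2 - b^2 + 2abi
= (-3)^2 - 3^2 + 2*(-3)*3i
= -18i


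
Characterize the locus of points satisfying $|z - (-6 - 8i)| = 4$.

|z - z0| = r describes a circle centered at z0 with radius r
Here z0 = -6 - 8i and r = 4
Locus: Circle centered at (-6, -8) with radius 4


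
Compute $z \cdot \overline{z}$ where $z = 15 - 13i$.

z * conjugate(z) = |z|^2 = a^2 + b^2
= 15^2 + (-13)^2 = 394


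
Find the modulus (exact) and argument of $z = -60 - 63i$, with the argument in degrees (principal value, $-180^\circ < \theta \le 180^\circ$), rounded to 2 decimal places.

|z| = sqrt((-60)^2 + (-63)^2) = 87
arg(z) = arctan(b/a) = arctan(-63/-60) (quadrant-adjusted) = -133.60°


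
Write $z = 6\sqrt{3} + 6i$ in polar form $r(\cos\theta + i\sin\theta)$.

r = |z| = sqrt(a^2 + b^2) = sqrt((6*sqrt(3))^2 + (6)^2) = sqrt(108 + 36) = sqrt(144) = 12
θ = arctan(b/a) = arctan(6/10.3923) (quadrant-adjusted) = 30°
z = 12(cos 30° + i sin 30°)


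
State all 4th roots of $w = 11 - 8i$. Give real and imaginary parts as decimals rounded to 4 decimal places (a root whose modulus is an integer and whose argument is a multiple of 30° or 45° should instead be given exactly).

|w| = sqrt(185) ≈ 13.601471, arg(w) ≈ 323.972627°
Root modulus = sqrt(185)^(1/4) ≈ 1.920421
Root arguments: θ_k = (arg(w) + 360°k)/4 for k = 0, 1, ..., 3
Compute each root as (root modulus)(cos θ_k + i sin θ_k) using full-precision intermediates, then round to 4 decimal places.
Roots: 0.3006 + 1.8967i, -1.8967 + 0.3006i, -0.3006 - 1.8967i, 1.8967 - 0.3006i


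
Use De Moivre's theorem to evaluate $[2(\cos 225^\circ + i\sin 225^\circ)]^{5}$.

By De Moivre: z^n = r^n(cos(nθ) + i sin(nθ))
= 2^5(cos(5*225°) + i sin(5*225°))
= 32(cos 45° + i sin 45°)
= 16*sqrt(2) + 16*sqrt(2)i


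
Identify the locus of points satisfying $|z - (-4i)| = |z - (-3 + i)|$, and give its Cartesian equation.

|z - z1| = |z - z2| means z is equidistant from z1 and z2,
i.e. the perpendicular bisector of the segment from (0, -4) to (-3, 1) (midpoint (-3/2, -3/2)).
With z = x + yi, square both sides:
(x - 0)^2 + (y - (-4))^2 = (x - (-3))^2 + (y - 1)^2
The x^2 and y^2 terms cancel: -6x + 10y = 10 - 16 = -6
Simplify: 3x - 5y = 3
Locus: Perpendicular bisector of the segment from (0, -4) to (-3, 1): the line 3x - 5y = 3


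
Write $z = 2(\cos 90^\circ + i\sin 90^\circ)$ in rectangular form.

a = r cos θ = 2 * 0 = 0
b = r sin θ = 2 * 1 = 2
z = 2i


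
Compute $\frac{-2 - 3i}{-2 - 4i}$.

Multiply numerator and denominator by conjugate (-2 + 4i):
= (-2 - 3i)(-2 + 4i) / ((-2)^2 + (-4)^2)
= (16 - 2i) / 20
Divide through by 2: (8 - i) / 10
= 4/5 - (1/10)i


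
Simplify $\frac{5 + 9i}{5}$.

Divisor is real, so divide each part by 5:
= 1 + (9/5)i


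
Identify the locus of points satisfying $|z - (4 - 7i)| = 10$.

|z - z0| = r describes a circle centered at z0 with radius r
Here z0 = 4 - 7i and r = 10
Locus: Circle centered at (4, -7) with radius 10


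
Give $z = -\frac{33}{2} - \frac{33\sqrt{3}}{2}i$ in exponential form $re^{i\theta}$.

r = |z| = sqrt((-33/2)^2 + (-33*sqrt(3)/2)^2) = sqrt(1089/4 + 3267/4) = sqrt(1089) = 33
θ = arctan(b/a) = arctan(-28.5788/-16.5) (quadrant-adjusted) = 240° = 4π/3
z = 33e^(i*4π/3)


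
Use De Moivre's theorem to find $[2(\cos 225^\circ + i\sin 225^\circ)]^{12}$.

By De Moivre: z^n = r^n(cos(nθ) + i sin(nθ))
= 2^12(cos(12*225°) + i sin(12*225°))
= 4096(cos 180° + i sin 180°)
= -4096


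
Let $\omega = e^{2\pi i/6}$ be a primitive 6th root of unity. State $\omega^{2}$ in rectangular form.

ω^2 = e^(2πi·2/6) = e^(i·2π/3)
= cos(2π/3) + i sin(2π/3)
= -1/2 + (sqrt(3)/2)i


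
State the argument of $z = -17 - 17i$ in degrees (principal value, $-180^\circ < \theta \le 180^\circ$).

θ = arctan(b/a) = arctan(-17/-17) (quadrant-adjusted) = -135°
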